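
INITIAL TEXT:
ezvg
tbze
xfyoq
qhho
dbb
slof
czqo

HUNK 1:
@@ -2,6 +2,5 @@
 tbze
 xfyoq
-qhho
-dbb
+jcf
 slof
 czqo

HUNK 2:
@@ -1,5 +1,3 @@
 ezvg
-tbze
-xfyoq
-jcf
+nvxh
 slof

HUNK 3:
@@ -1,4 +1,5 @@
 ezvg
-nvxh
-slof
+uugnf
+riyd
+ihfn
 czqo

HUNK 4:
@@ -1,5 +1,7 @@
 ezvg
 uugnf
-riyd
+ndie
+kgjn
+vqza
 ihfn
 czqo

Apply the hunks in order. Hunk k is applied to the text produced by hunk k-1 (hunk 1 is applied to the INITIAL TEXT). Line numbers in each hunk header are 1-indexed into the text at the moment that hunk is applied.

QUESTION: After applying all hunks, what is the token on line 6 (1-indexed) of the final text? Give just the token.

Answer: ihfn

Derivation:
Hunk 1: at line 2 remove [qhho,dbb] add [jcf] -> 6 lines: ezvg tbze xfyoq jcf slof czqo
Hunk 2: at line 1 remove [tbze,xfyoq,jcf] add [nvxh] -> 4 lines: ezvg nvxh slof czqo
Hunk 3: at line 1 remove [nvxh,slof] add [uugnf,riyd,ihfn] -> 5 lines: ezvg uugnf riyd ihfn czqo
Hunk 4: at line 1 remove [riyd] add [ndie,kgjn,vqza] -> 7 lines: ezvg uugnf ndie kgjn vqza ihfn czqo
Final line 6: ihfn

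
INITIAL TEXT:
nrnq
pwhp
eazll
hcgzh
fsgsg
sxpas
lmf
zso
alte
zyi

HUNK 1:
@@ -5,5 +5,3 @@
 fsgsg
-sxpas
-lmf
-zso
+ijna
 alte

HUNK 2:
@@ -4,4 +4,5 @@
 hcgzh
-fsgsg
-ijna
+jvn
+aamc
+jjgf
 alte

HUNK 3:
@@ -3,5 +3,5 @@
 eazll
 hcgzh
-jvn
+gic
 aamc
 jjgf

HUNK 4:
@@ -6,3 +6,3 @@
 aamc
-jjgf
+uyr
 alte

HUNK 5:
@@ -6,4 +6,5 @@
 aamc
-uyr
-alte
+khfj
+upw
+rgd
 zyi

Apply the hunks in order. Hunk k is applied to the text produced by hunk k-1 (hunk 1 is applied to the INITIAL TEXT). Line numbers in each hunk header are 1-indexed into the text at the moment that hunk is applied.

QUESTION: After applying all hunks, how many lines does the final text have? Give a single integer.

Hunk 1: at line 5 remove [sxpas,lmf,zso] add [ijna] -> 8 lines: nrnq pwhp eazll hcgzh fsgsg ijna alte zyi
Hunk 2: at line 4 remove [fsgsg,ijna] add [jvn,aamc,jjgf] -> 9 lines: nrnq pwhp eazll hcgzh jvn aamc jjgf alte zyi
Hunk 3: at line 3 remove [jvn] add [gic] -> 9 lines: nrnq pwhp eazll hcgzh gic aamc jjgf alte zyi
Hunk 4: at line 6 remove [jjgf] add [uyr] -> 9 lines: nrnq pwhp eazll hcgzh gic aamc uyr alte zyi
Hunk 5: at line 6 remove [uyr,alte] add [khfj,upw,rgd] -> 10 lines: nrnq pwhp eazll hcgzh gic aamc khfj upw rgd zyi
Final line count: 10

Answer: 10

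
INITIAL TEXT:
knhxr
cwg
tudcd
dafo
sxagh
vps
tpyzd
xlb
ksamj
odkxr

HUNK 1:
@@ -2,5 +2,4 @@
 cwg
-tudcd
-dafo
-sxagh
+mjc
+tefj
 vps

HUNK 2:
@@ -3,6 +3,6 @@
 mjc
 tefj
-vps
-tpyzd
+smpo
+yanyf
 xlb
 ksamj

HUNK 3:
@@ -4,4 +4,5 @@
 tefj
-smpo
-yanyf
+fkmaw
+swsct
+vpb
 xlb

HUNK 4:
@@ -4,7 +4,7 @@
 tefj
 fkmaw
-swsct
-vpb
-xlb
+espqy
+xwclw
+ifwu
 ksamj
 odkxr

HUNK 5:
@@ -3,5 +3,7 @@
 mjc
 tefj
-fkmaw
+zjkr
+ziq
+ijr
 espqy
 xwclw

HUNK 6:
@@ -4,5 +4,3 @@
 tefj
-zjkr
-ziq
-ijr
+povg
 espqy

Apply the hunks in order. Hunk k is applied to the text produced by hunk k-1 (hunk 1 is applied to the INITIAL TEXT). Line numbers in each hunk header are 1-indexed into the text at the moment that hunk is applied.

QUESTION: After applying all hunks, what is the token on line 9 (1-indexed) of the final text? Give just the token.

Answer: ksamj

Derivation:
Hunk 1: at line 2 remove [tudcd,dafo,sxagh] add [mjc,tefj] -> 9 lines: knhxr cwg mjc tefj vps tpyzd xlb ksamj odkxr
Hunk 2: at line 3 remove [vps,tpyzd] add [smpo,yanyf] -> 9 lines: knhxr cwg mjc tefj smpo yanyf xlb ksamj odkxr
Hunk 3: at line 4 remove [smpo,yanyf] add [fkmaw,swsct,vpb] -> 10 lines: knhxr cwg mjc tefj fkmaw swsct vpb xlb ksamj odkxr
Hunk 4: at line 4 remove [swsct,vpb,xlb] add [espqy,xwclw,ifwu] -> 10 lines: knhxr cwg mjc tefj fkmaw espqy xwclw ifwu ksamj odkxr
Hunk 5: at line 3 remove [fkmaw] add [zjkr,ziq,ijr] -> 12 lines: knhxr cwg mjc tefj zjkr ziq ijr espqy xwclw ifwu ksamj odkxr
Hunk 6: at line 4 remove [zjkr,ziq,ijr] add [povg] -> 10 lines: knhxr cwg mjc tefj povg espqy xwclw ifwu ksamj odkxr
Final line 9: ksamj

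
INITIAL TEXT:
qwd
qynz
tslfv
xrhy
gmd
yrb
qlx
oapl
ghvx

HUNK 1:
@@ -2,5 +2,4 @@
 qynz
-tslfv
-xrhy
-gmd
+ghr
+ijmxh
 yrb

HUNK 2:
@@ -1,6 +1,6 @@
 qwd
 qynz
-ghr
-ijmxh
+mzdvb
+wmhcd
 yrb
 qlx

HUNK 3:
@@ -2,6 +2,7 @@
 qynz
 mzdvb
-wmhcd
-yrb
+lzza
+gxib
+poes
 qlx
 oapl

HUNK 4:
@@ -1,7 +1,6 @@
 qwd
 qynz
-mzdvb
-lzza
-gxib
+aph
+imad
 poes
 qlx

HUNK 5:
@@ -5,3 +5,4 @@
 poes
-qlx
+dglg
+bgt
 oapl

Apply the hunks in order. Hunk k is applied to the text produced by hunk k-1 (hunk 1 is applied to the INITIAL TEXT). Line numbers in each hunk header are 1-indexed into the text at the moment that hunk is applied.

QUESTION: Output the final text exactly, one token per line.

Hunk 1: at line 2 remove [tslfv,xrhy,gmd] add [ghr,ijmxh] -> 8 lines: qwd qynz ghr ijmxh yrb qlx oapl ghvx
Hunk 2: at line 1 remove [ghr,ijmxh] add [mzdvb,wmhcd] -> 8 lines: qwd qynz mzdvb wmhcd yrb qlx oapl ghvx
Hunk 3: at line 2 remove [wmhcd,yrb] add [lzza,gxib,poes] -> 9 lines: qwd qynz mzdvb lzza gxib poes qlx oapl ghvx
Hunk 4: at line 1 remove [mzdvb,lzza,gxib] add [aph,imad] -> 8 lines: qwd qynz aph imad poes qlx oapl ghvx
Hunk 5: at line 5 remove [qlx] add [dglg,bgt] -> 9 lines: qwd qynz aph imad poes dglg bgt oapl ghvx

Answer: qwd
qynz
aph
imad
poes
dglg
bgt
oapl
ghvx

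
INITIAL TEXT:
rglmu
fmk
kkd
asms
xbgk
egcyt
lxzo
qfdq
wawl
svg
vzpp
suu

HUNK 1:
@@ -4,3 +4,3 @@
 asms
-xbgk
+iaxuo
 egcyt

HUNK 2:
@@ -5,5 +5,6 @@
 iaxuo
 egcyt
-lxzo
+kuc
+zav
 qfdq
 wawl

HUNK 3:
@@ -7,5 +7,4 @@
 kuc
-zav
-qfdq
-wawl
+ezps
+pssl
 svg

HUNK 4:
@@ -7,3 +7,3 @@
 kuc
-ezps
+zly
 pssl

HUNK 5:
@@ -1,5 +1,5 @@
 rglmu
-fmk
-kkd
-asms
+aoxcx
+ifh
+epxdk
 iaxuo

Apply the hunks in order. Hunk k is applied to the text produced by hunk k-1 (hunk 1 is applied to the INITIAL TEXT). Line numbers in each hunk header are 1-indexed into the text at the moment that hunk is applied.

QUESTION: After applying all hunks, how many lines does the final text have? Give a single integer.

Answer: 12

Derivation:
Hunk 1: at line 4 remove [xbgk] add [iaxuo] -> 12 lines: rglmu fmk kkd asms iaxuo egcyt lxzo qfdq wawl svg vzpp suu
Hunk 2: at line 5 remove [lxzo] add [kuc,zav] -> 13 lines: rglmu fmk kkd asms iaxuo egcyt kuc zav qfdq wawl svg vzpp suu
Hunk 3: at line 7 remove [zav,qfdq,wawl] add [ezps,pssl] -> 12 lines: rglmu fmk kkd asms iaxuo egcyt kuc ezps pssl svg vzpp suu
Hunk 4: at line 7 remove [ezps] add [zly] -> 12 lines: rglmu fmk kkd asms iaxuo egcyt kuc zly pssl svg vzpp suu
Hunk 5: at line 1 remove [fmk,kkd,asms] add [aoxcx,ifh,epxdk] -> 12 lines: rglmu aoxcx ifh epxdk iaxuo egcyt kuc zly pssl svg vzpp suu
Final line count: 12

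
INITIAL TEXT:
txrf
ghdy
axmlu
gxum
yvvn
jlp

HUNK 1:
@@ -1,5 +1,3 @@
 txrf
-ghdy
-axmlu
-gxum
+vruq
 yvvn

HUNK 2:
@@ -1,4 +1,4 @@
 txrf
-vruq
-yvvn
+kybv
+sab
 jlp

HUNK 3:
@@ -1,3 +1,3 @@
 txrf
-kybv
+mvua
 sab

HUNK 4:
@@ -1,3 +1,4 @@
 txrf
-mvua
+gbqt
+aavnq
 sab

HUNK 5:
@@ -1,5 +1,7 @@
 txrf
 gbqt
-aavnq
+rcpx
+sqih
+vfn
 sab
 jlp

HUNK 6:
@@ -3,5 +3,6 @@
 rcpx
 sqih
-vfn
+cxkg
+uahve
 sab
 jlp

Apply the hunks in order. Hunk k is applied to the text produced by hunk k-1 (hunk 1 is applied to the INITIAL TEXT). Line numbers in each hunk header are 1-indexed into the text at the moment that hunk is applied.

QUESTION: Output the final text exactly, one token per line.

Answer: txrf
gbqt
rcpx
sqih
cxkg
uahve
sab
jlp

Derivation:
Hunk 1: at line 1 remove [ghdy,axmlu,gxum] add [vruq] -> 4 lines: txrf vruq yvvn jlp
Hunk 2: at line 1 remove [vruq,yvvn] add [kybv,sab] -> 4 lines: txrf kybv sab jlp
Hunk 3: at line 1 remove [kybv] add [mvua] -> 4 lines: txrf mvua sab jlp
Hunk 4: at line 1 remove [mvua] add [gbqt,aavnq] -> 5 lines: txrf gbqt aavnq sab jlp
Hunk 5: at line 1 remove [aavnq] add [rcpx,sqih,vfn] -> 7 lines: txrf gbqt rcpx sqih vfn sab jlp
Hunk 6: at line 3 remove [vfn] add [cxkg,uahve] -> 8 lines: txrf gbqt rcpx sqih cxkg uahve sab jlp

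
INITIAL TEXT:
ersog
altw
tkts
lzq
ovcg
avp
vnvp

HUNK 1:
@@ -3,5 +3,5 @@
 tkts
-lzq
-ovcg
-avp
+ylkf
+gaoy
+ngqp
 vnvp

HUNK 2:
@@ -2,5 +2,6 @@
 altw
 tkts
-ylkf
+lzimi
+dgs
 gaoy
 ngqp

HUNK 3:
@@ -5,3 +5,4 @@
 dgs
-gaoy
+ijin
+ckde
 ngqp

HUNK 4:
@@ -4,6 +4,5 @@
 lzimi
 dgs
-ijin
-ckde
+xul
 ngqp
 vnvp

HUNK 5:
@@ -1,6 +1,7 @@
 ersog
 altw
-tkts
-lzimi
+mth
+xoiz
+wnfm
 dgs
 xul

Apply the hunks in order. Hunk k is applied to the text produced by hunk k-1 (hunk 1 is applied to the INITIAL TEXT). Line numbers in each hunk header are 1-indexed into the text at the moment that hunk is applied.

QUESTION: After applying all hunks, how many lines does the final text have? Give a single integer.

Answer: 9

Derivation:
Hunk 1: at line 3 remove [lzq,ovcg,avp] add [ylkf,gaoy,ngqp] -> 7 lines: ersog altw tkts ylkf gaoy ngqp vnvp
Hunk 2: at line 2 remove [ylkf] add [lzimi,dgs] -> 8 lines: ersog altw tkts lzimi dgs gaoy ngqp vnvp
Hunk 3: at line 5 remove [gaoy] add [ijin,ckde] -> 9 lines: ersog altw tkts lzimi dgs ijin ckde ngqp vnvp
Hunk 4: at line 4 remove [ijin,ckde] add [xul] -> 8 lines: ersog altw tkts lzimi dgs xul ngqp vnvp
Hunk 5: at line 1 remove [tkts,lzimi] add [mth,xoiz,wnfm] -> 9 lines: ersog altw mth xoiz wnfm dgs xul ngqp vnvp
Final line count: 9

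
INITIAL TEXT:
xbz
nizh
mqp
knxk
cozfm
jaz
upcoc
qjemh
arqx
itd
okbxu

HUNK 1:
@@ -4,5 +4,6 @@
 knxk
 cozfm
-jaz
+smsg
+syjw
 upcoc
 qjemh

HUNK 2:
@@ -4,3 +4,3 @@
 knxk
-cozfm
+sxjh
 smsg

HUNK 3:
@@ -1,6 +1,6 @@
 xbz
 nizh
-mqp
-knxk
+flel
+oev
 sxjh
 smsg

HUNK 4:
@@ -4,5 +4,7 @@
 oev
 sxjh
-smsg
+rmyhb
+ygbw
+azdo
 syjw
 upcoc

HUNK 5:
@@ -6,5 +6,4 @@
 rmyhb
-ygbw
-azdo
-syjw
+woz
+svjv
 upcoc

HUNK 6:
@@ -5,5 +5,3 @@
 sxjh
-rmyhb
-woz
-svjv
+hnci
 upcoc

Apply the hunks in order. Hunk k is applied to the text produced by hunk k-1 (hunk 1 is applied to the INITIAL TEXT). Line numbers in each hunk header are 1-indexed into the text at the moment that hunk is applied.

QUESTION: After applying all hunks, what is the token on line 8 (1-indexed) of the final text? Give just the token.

Answer: qjemh

Derivation:
Hunk 1: at line 4 remove [jaz] add [smsg,syjw] -> 12 lines: xbz nizh mqp knxk cozfm smsg syjw upcoc qjemh arqx itd okbxu
Hunk 2: at line 4 remove [cozfm] add [sxjh] -> 12 lines: xbz nizh mqp knxk sxjh smsg syjw upcoc qjemh arqx itd okbxu
Hunk 3: at line 1 remove [mqp,knxk] add [flel,oev] -> 12 lines: xbz nizh flel oev sxjh smsg syjw upcoc qjemh arqx itd okbxu
Hunk 4: at line 4 remove [smsg] add [rmyhb,ygbw,azdo] -> 14 lines: xbz nizh flel oev sxjh rmyhb ygbw azdo syjw upcoc qjemh arqx itd okbxu
Hunk 5: at line 6 remove [ygbw,azdo,syjw] add [woz,svjv] -> 13 lines: xbz nizh flel oev sxjh rmyhb woz svjv upcoc qjemh arqx itd okbxu
Hunk 6: at line 5 remove [rmyhb,woz,svjv] add [hnci] -> 11 lines: xbz nizh flel oev sxjh hnci upcoc qjemh arqx itd okbxu
Final line 8: qjemh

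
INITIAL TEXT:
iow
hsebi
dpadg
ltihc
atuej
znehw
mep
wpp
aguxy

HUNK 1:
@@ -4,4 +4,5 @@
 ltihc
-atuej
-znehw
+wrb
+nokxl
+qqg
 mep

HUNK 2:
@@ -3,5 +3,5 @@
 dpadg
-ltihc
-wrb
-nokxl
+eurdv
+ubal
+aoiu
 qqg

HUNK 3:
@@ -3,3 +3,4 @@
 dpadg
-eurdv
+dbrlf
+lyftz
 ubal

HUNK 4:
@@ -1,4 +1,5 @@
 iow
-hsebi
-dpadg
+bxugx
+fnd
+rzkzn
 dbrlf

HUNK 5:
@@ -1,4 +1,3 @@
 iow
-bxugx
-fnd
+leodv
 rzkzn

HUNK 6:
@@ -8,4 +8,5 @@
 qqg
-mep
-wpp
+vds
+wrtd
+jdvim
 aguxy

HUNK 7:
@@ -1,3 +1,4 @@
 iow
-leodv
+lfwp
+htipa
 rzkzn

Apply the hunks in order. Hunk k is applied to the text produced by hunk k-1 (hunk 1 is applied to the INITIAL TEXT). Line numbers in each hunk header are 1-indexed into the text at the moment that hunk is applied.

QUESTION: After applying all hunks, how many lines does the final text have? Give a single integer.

Answer: 13

Derivation:
Hunk 1: at line 4 remove [atuej,znehw] add [wrb,nokxl,qqg] -> 10 lines: iow hsebi dpadg ltihc wrb nokxl qqg mep wpp aguxy
Hunk 2: at line 3 remove [ltihc,wrb,nokxl] add [eurdv,ubal,aoiu] -> 10 lines: iow hsebi dpadg eurdv ubal aoiu qqg mep wpp aguxy
Hunk 3: at line 3 remove [eurdv] add [dbrlf,lyftz] -> 11 lines: iow hsebi dpadg dbrlf lyftz ubal aoiu qqg mep wpp aguxy
Hunk 4: at line 1 remove [hsebi,dpadg] add [bxugx,fnd,rzkzn] -> 12 lines: iow bxugx fnd rzkzn dbrlf lyftz ubal aoiu qqg mep wpp aguxy
Hunk 5: at line 1 remove [bxugx,fnd] add [leodv] -> 11 lines: iow leodv rzkzn dbrlf lyftz ubal aoiu qqg mep wpp aguxy
Hunk 6: at line 8 remove [mep,wpp] add [vds,wrtd,jdvim] -> 12 lines: iow leodv rzkzn dbrlf lyftz ubal aoiu qqg vds wrtd jdvim aguxy
Hunk 7: at line 1 remove [leodv] add [lfwp,htipa] -> 13 lines: iow lfwp htipa rzkzn dbrlf lyftz ubal aoiu qqg vds wrtd jdvim aguxy
Final line count: 13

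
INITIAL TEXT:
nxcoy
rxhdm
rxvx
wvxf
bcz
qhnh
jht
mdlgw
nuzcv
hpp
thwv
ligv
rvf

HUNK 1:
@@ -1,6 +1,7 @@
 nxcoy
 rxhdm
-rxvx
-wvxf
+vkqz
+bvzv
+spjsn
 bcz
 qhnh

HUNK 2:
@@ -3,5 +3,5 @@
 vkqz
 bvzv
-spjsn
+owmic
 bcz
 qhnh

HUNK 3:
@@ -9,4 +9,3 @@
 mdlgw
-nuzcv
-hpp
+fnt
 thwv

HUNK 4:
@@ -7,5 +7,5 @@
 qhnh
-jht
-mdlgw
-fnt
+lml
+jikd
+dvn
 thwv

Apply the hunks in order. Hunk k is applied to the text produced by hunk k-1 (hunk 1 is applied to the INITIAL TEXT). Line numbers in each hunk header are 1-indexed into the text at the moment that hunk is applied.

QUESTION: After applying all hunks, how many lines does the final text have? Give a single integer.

Answer: 13

Derivation:
Hunk 1: at line 1 remove [rxvx,wvxf] add [vkqz,bvzv,spjsn] -> 14 lines: nxcoy rxhdm vkqz bvzv spjsn bcz qhnh jht mdlgw nuzcv hpp thwv ligv rvf
Hunk 2: at line 3 remove [spjsn] add [owmic] -> 14 lines: nxcoy rxhdm vkqz bvzv owmic bcz qhnh jht mdlgw nuzcv hpp thwv ligv rvf
Hunk 3: at line 9 remove [nuzcv,hpp] add [fnt] -> 13 lines: nxcoy rxhdm vkqz bvzv owmic bcz qhnh jht mdlgw fnt thwv ligv rvf
Hunk 4: at line 7 remove [jht,mdlgw,fnt] add [lml,jikd,dvn] -> 13 lines: nxcoy rxhdm vkqz bvzv owmic bcz qhnh lml jikd dvn thwv ligv rvf
Final line count: 13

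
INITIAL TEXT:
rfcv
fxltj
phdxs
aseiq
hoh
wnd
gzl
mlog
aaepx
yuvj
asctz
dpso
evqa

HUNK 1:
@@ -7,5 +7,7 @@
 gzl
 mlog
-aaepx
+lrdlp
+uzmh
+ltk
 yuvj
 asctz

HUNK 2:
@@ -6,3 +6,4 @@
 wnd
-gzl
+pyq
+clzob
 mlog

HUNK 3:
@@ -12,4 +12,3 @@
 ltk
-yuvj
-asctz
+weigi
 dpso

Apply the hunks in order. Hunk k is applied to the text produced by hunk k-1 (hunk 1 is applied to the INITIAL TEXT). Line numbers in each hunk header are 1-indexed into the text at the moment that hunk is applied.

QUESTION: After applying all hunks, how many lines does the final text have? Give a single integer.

Hunk 1: at line 7 remove [aaepx] add [lrdlp,uzmh,ltk] -> 15 lines: rfcv fxltj phdxs aseiq hoh wnd gzl mlog lrdlp uzmh ltk yuvj asctz dpso evqa
Hunk 2: at line 6 remove [gzl] add [pyq,clzob] -> 16 lines: rfcv fxltj phdxs aseiq hoh wnd pyq clzob mlog lrdlp uzmh ltk yuvj asctz dpso evqa
Hunk 3: at line 12 remove [yuvj,asctz] add [weigi] -> 15 lines: rfcv fxltj phdxs aseiq hoh wnd pyq clzob mlog lrdlp uzmh ltk weigi dpso evqa
Final line count: 15

Answer: 15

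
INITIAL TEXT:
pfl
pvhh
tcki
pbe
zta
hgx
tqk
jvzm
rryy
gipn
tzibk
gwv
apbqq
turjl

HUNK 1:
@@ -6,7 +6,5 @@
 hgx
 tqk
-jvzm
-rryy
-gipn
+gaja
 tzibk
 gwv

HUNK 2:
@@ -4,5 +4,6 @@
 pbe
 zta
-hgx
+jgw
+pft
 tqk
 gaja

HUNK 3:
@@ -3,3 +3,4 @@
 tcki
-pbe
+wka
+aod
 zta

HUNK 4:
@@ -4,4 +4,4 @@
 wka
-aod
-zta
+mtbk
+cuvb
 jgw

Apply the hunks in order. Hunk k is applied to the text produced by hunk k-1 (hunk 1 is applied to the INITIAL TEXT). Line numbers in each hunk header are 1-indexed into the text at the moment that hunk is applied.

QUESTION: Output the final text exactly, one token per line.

Answer: pfl
pvhh
tcki
wka
mtbk
cuvb
jgw
pft
tqk
gaja
tzibk
gwv
apbqq
turjl

Derivation:
Hunk 1: at line 6 remove [jvzm,rryy,gipn] add [gaja] -> 12 lines: pfl pvhh tcki pbe zta hgx tqk gaja tzibk gwv apbqq turjl
Hunk 2: at line 4 remove [hgx] add [jgw,pft] -> 13 lines: pfl pvhh tcki pbe zta jgw pft tqk gaja tzibk gwv apbqq turjl
Hunk 3: at line 3 remove [pbe] add [wka,aod] -> 14 lines: pfl pvhh tcki wka aod zta jgw pft tqk gaja tzibk gwv apbqq turjl
Hunk 4: at line 4 remove [aod,zta] add [mtbk,cuvb] -> 14 lines: pfl pvhh tcki wka mtbk cuvb jgw pft tqk gaja tzibk gwv apbqq turjl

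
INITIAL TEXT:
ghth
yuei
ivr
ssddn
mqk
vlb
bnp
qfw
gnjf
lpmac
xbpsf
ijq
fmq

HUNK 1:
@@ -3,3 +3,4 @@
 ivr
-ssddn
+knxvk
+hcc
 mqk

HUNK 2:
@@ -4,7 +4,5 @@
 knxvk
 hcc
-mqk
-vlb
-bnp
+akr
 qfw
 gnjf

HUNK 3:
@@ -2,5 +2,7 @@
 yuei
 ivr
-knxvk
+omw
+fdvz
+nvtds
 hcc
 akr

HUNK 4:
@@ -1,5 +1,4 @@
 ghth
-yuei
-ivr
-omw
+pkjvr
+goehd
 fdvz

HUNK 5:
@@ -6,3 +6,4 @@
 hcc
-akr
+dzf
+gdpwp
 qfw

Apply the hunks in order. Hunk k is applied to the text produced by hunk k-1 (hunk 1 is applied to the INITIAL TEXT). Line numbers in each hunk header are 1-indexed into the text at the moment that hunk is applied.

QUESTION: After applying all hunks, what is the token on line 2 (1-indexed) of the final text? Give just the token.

Hunk 1: at line 3 remove [ssddn] add [knxvk,hcc] -> 14 lines: ghth yuei ivr knxvk hcc mqk vlb bnp qfw gnjf lpmac xbpsf ijq fmq
Hunk 2: at line 4 remove [mqk,vlb,bnp] add [akr] -> 12 lines: ghth yuei ivr knxvk hcc akr qfw gnjf lpmac xbpsf ijq fmq
Hunk 3: at line 2 remove [knxvk] add [omw,fdvz,nvtds] -> 14 lines: ghth yuei ivr omw fdvz nvtds hcc akr qfw gnjf lpmac xbpsf ijq fmq
Hunk 4: at line 1 remove [yuei,ivr,omw] add [pkjvr,goehd] -> 13 lines: ghth pkjvr goehd fdvz nvtds hcc akr qfw gnjf lpmac xbpsf ijq fmq
Hunk 5: at line 6 remove [akr] add [dzf,gdpwp] -> 14 lines: ghth pkjvr goehd fdvz nvtds hcc dzf gdpwp qfw gnjf lpmac xbpsf ijq fmq
Final line 2: pkjvr

Answer: pkjvr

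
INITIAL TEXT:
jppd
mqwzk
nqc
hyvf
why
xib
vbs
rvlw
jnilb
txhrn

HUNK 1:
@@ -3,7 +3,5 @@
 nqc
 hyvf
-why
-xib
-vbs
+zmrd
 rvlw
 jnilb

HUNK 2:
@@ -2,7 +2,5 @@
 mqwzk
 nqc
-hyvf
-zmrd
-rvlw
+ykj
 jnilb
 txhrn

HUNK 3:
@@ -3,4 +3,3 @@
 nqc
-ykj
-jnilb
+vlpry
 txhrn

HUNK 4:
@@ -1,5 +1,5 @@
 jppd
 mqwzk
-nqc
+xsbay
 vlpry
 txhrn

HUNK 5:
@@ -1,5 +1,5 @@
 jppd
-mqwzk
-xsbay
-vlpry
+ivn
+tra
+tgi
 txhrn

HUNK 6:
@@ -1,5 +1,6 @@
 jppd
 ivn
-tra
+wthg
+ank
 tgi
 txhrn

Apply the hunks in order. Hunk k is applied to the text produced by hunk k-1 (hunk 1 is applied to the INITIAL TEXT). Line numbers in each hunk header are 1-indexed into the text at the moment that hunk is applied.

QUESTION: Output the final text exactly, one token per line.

Answer: jppd
ivn
wthg
ank
tgi
txhrn

Derivation:
Hunk 1: at line 3 remove [why,xib,vbs] add [zmrd] -> 8 lines: jppd mqwzk nqc hyvf zmrd rvlw jnilb txhrn
Hunk 2: at line 2 remove [hyvf,zmrd,rvlw] add [ykj] -> 6 lines: jppd mqwzk nqc ykj jnilb txhrn
Hunk 3: at line 3 remove [ykj,jnilb] add [vlpry] -> 5 lines: jppd mqwzk nqc vlpry txhrn
Hunk 4: at line 1 remove [nqc] add [xsbay] -> 5 lines: jppd mqwzk xsbay vlpry txhrn
Hunk 5: at line 1 remove [mqwzk,xsbay,vlpry] add [ivn,tra,tgi] -> 5 lines: jppd ivn tra tgi txhrn
Hunk 6: at line 1 remove [tra] add [wthg,ank] -> 6 lines: jppd ivn wthg ank tgi txhrn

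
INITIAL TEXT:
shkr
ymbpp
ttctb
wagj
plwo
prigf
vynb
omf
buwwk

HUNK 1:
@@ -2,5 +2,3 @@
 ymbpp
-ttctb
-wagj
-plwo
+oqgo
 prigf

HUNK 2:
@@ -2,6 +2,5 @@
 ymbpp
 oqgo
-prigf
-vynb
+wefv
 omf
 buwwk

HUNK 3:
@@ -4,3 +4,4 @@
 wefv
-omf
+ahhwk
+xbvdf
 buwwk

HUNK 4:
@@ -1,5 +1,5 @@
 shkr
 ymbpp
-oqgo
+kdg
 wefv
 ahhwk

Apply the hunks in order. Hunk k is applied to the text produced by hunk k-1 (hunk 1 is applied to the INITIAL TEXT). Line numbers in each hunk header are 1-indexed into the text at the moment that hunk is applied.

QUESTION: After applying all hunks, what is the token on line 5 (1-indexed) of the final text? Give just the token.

Answer: ahhwk

Derivation:
Hunk 1: at line 2 remove [ttctb,wagj,plwo] add [oqgo] -> 7 lines: shkr ymbpp oqgo prigf vynb omf buwwk
Hunk 2: at line 2 remove [prigf,vynb] add [wefv] -> 6 lines: shkr ymbpp oqgo wefv omf buwwk
Hunk 3: at line 4 remove [omf] add [ahhwk,xbvdf] -> 7 lines: shkr ymbpp oqgo wefv ahhwk xbvdf buwwk
Hunk 4: at line 1 remove [oqgo] add [kdg] -> 7 lines: shkr ymbpp kdg wefv ahhwk xbvdf buwwk
Final line 5: ahhwk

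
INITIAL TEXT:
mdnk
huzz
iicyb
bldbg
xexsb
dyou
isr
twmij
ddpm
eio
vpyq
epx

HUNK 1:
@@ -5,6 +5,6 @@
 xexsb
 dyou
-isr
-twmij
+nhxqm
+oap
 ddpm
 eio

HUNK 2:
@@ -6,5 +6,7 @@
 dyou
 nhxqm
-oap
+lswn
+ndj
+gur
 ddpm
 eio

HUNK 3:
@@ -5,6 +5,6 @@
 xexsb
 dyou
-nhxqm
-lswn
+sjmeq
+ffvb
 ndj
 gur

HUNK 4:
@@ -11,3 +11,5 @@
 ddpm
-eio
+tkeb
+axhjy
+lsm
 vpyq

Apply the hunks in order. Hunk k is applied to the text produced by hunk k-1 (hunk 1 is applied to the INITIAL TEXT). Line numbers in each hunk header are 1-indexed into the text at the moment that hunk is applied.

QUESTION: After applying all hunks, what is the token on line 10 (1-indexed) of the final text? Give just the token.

Answer: gur

Derivation:
Hunk 1: at line 5 remove [isr,twmij] add [nhxqm,oap] -> 12 lines: mdnk huzz iicyb bldbg xexsb dyou nhxqm oap ddpm eio vpyq epx
Hunk 2: at line 6 remove [oap] add [lswn,ndj,gur] -> 14 lines: mdnk huzz iicyb bldbg xexsb dyou nhxqm lswn ndj gur ddpm eio vpyq epx
Hunk 3: at line 5 remove [nhxqm,lswn] add [sjmeq,ffvb] -> 14 lines: mdnk huzz iicyb bldbg xexsb dyou sjmeq ffvb ndj gur ddpm eio vpyq epx
Hunk 4: at line 11 remove [eio] add [tkeb,axhjy,lsm] -> 16 lines: mdnk huzz iicyb bldbg xexsb dyou sjmeq ffvb ndj gur ddpm tkeb axhjy lsm vpyq epx
Final line 10: gur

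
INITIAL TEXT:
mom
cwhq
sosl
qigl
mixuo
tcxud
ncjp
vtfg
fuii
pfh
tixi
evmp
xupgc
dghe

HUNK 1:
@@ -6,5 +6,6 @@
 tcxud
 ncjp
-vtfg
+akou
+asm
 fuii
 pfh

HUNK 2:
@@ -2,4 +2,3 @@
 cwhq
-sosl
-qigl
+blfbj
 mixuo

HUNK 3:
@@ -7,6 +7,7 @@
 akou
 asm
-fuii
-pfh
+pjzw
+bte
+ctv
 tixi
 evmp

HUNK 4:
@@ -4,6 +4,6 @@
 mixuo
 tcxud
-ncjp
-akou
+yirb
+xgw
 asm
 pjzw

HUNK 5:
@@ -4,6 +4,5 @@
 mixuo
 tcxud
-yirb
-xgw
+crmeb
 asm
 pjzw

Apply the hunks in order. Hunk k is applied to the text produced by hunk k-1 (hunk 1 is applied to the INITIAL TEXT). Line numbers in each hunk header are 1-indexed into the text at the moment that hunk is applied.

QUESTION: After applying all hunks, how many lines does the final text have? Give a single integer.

Answer: 14

Derivation:
Hunk 1: at line 6 remove [vtfg] add [akou,asm] -> 15 lines: mom cwhq sosl qigl mixuo tcxud ncjp akou asm fuii pfh tixi evmp xupgc dghe
Hunk 2: at line 2 remove [sosl,qigl] add [blfbj] -> 14 lines: mom cwhq blfbj mixuo tcxud ncjp akou asm fuii pfh tixi evmp xupgc dghe
Hunk 3: at line 7 remove [fuii,pfh] add [pjzw,bte,ctv] -> 15 lines: mom cwhq blfbj mixuo tcxud ncjp akou asm pjzw bte ctv tixi evmp xupgc dghe
Hunk 4: at line 4 remove [ncjp,akou] add [yirb,xgw] -> 15 lines: mom cwhq blfbj mixuo tcxud yirb xgw asm pjzw bte ctv tixi evmp xupgc dghe
Hunk 5: at line 4 remove [yirb,xgw] add [crmeb] -> 14 lines: mom cwhq blfbj mixuo tcxud crmeb asm pjzw bte ctv tixi evmp xupgc dghe
Final line count: 14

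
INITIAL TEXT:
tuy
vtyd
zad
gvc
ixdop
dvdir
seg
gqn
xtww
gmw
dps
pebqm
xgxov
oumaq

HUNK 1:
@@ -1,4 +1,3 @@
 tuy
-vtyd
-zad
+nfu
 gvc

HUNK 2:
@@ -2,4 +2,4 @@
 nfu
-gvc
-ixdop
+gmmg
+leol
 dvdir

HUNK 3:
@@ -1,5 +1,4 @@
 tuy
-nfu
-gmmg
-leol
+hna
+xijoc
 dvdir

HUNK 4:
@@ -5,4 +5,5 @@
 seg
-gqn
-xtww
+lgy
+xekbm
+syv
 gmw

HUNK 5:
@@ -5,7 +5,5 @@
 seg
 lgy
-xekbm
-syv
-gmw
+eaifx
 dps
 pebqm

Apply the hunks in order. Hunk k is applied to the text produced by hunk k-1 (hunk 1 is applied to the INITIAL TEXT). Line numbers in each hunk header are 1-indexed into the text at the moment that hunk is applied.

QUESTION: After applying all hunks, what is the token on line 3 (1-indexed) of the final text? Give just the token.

Hunk 1: at line 1 remove [vtyd,zad] add [nfu] -> 13 lines: tuy nfu gvc ixdop dvdir seg gqn xtww gmw dps pebqm xgxov oumaq
Hunk 2: at line 2 remove [gvc,ixdop] add [gmmg,leol] -> 13 lines: tuy nfu gmmg leol dvdir seg gqn xtww gmw dps pebqm xgxov oumaq
Hunk 3: at line 1 remove [nfu,gmmg,leol] add [hna,xijoc] -> 12 lines: tuy hna xijoc dvdir seg gqn xtww gmw dps pebqm xgxov oumaq
Hunk 4: at line 5 remove [gqn,xtww] add [lgy,xekbm,syv] -> 13 lines: tuy hna xijoc dvdir seg lgy xekbm syv gmw dps pebqm xgxov oumaq
Hunk 5: at line 5 remove [xekbm,syv,gmw] add [eaifx] -> 11 lines: tuy hna xijoc dvdir seg lgy eaifx dps pebqm xgxov oumaq
Final line 3: xijoc

Answer: xijoc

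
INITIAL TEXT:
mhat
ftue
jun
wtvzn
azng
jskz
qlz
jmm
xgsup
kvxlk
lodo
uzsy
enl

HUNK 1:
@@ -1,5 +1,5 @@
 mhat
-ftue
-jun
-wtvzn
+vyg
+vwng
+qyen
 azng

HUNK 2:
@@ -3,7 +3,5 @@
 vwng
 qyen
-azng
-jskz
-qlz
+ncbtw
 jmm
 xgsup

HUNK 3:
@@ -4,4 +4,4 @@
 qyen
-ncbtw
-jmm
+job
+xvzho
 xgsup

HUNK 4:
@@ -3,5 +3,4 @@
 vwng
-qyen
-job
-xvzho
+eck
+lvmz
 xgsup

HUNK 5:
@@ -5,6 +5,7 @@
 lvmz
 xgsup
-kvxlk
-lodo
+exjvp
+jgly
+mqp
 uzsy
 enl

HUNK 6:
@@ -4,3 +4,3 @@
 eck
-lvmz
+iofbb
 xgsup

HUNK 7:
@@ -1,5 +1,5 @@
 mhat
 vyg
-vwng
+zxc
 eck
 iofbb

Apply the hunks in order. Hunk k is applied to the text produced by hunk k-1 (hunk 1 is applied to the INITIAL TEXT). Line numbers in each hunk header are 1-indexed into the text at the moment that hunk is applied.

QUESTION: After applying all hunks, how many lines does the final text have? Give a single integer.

Hunk 1: at line 1 remove [ftue,jun,wtvzn] add [vyg,vwng,qyen] -> 13 lines: mhat vyg vwng qyen azng jskz qlz jmm xgsup kvxlk lodo uzsy enl
Hunk 2: at line 3 remove [azng,jskz,qlz] add [ncbtw] -> 11 lines: mhat vyg vwng qyen ncbtw jmm xgsup kvxlk lodo uzsy enl
Hunk 3: at line 4 remove [ncbtw,jmm] add [job,xvzho] -> 11 lines: mhat vyg vwng qyen job xvzho xgsup kvxlk lodo uzsy enl
Hunk 4: at line 3 remove [qyen,job,xvzho] add [eck,lvmz] -> 10 lines: mhat vyg vwng eck lvmz xgsup kvxlk lodo uzsy enl
Hunk 5: at line 5 remove [kvxlk,lodo] add [exjvp,jgly,mqp] -> 11 lines: mhat vyg vwng eck lvmz xgsup exjvp jgly mqp uzsy enl
Hunk 6: at line 4 remove [lvmz] add [iofbb] -> 11 lines: mhat vyg vwng eck iofbb xgsup exjvp jgly mqp uzsy enl
Hunk 7: at line 1 remove [vwng] add [zxc] -> 11 lines: mhat vyg zxc eck iofbb xgsup exjvp jgly mqp uzsy enl
Final line count: 11

Answer: 11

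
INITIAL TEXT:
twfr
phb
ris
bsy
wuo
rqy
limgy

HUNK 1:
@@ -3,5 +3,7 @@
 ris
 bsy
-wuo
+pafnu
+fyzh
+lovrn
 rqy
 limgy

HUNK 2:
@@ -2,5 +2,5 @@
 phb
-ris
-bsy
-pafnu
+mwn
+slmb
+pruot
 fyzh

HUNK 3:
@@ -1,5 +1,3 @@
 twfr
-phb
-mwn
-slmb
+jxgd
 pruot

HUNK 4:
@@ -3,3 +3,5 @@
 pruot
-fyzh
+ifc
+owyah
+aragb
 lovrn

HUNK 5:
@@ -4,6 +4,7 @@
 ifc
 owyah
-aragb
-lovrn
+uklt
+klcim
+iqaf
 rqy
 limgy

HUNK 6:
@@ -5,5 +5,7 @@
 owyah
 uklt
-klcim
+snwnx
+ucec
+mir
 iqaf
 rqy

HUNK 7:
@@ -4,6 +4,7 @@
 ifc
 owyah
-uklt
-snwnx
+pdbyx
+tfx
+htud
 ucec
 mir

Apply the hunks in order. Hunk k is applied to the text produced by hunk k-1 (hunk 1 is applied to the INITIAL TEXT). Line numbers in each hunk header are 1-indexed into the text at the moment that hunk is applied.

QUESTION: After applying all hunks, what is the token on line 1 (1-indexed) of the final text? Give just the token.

Hunk 1: at line 3 remove [wuo] add [pafnu,fyzh,lovrn] -> 9 lines: twfr phb ris bsy pafnu fyzh lovrn rqy limgy
Hunk 2: at line 2 remove [ris,bsy,pafnu] add [mwn,slmb,pruot] -> 9 lines: twfr phb mwn slmb pruot fyzh lovrn rqy limgy
Hunk 3: at line 1 remove [phb,mwn,slmb] add [jxgd] -> 7 lines: twfr jxgd pruot fyzh lovrn rqy limgy
Hunk 4: at line 3 remove [fyzh] add [ifc,owyah,aragb] -> 9 lines: twfr jxgd pruot ifc owyah aragb lovrn rqy limgy
Hunk 5: at line 4 remove [aragb,lovrn] add [uklt,klcim,iqaf] -> 10 lines: twfr jxgd pruot ifc owyah uklt klcim iqaf rqy limgy
Hunk 6: at line 5 remove [klcim] add [snwnx,ucec,mir] -> 12 lines: twfr jxgd pruot ifc owyah uklt snwnx ucec mir iqaf rqy limgy
Hunk 7: at line 4 remove [uklt,snwnx] add [pdbyx,tfx,htud] -> 13 lines: twfr jxgd pruot ifc owyah pdbyx tfx htud ucec mir iqaf rqy limgy
Final line 1: twfr

Answer: twfr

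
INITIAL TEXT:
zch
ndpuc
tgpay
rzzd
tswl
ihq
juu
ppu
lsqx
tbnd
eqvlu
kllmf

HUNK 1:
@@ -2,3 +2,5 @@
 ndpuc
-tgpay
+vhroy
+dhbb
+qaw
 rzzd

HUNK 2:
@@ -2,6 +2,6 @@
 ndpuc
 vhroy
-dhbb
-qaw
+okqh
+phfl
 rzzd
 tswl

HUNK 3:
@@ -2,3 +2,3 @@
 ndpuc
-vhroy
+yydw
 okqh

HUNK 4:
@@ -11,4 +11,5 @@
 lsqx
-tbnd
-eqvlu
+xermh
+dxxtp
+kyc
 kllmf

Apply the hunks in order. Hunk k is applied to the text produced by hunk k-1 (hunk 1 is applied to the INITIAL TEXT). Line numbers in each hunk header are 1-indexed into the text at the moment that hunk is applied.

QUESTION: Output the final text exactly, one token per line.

Hunk 1: at line 2 remove [tgpay] add [vhroy,dhbb,qaw] -> 14 lines: zch ndpuc vhroy dhbb qaw rzzd tswl ihq juu ppu lsqx tbnd eqvlu kllmf
Hunk 2: at line 2 remove [dhbb,qaw] add [okqh,phfl] -> 14 lines: zch ndpuc vhroy okqh phfl rzzd tswl ihq juu ppu lsqx tbnd eqvlu kllmf
Hunk 3: at line 2 remove [vhroy] add [yydw] -> 14 lines: zch ndpuc yydw okqh phfl rzzd tswl ihq juu ppu lsqx tbnd eqvlu kllmf
Hunk 4: at line 11 remove [tbnd,eqvlu] add [xermh,dxxtp,kyc] -> 15 lines: zch ndpuc yydw okqh phfl rzzd tswl ihq juu ppu lsqx xermh dxxtp kyc kllmf

Answer: zch
ndpuc
yydw
okqh
phfl
rzzd
tswl
ihq
juu
ppu
lsqx
xermh
dxxtp
kyc
kllmf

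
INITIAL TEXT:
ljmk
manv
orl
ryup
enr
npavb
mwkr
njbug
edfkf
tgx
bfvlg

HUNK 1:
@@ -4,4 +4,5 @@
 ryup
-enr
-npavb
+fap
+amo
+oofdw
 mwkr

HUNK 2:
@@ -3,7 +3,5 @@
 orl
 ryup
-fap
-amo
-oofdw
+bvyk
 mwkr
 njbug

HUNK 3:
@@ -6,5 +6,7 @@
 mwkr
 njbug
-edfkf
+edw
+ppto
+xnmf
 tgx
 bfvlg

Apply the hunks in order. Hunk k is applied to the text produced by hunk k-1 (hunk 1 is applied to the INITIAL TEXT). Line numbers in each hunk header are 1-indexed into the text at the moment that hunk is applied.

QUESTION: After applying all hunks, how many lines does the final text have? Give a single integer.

Hunk 1: at line 4 remove [enr,npavb] add [fap,amo,oofdw] -> 12 lines: ljmk manv orl ryup fap amo oofdw mwkr njbug edfkf tgx bfvlg
Hunk 2: at line 3 remove [fap,amo,oofdw] add [bvyk] -> 10 lines: ljmk manv orl ryup bvyk mwkr njbug edfkf tgx bfvlg
Hunk 3: at line 6 remove [edfkf] add [edw,ppto,xnmf] -> 12 lines: ljmk manv orl ryup bvyk mwkr njbug edw ppto xnmf tgx bfvlg
Final line count: 12

Answer: 12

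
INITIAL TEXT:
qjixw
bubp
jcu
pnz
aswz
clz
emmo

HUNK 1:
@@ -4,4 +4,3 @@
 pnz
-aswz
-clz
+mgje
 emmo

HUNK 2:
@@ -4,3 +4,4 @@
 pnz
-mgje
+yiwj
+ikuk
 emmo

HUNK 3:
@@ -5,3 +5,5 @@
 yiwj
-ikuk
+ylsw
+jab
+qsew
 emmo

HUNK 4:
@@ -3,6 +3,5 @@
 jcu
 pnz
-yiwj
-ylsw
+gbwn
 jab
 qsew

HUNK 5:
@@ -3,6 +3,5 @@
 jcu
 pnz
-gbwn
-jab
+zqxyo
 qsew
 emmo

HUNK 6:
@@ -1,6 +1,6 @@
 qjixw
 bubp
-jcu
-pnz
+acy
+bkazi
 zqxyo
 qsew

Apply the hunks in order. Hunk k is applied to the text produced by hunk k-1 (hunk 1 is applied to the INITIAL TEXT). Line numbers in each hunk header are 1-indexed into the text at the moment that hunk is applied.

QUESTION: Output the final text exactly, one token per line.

Answer: qjixw
bubp
acy
bkazi
zqxyo
qsew
emmo

Derivation:
Hunk 1: at line 4 remove [aswz,clz] add [mgje] -> 6 lines: qjixw bubp jcu pnz mgje emmo
Hunk 2: at line 4 remove [mgje] add [yiwj,ikuk] -> 7 lines: qjixw bubp jcu pnz yiwj ikuk emmo
Hunk 3: at line 5 remove [ikuk] add [ylsw,jab,qsew] -> 9 lines: qjixw bubp jcu pnz yiwj ylsw jab qsew emmo
Hunk 4: at line 3 remove [yiwj,ylsw] add [gbwn] -> 8 lines: qjixw bubp jcu pnz gbwn jab qsew emmo
Hunk 5: at line 3 remove [gbwn,jab] add [zqxyo] -> 7 lines: qjixw bubp jcu pnz zqxyo qsew emmo
Hunk 6: at line 1 remove [jcu,pnz] add [acy,bkazi] -> 7 lines: qjixw bubp acy bkazi zqxyo qsew emmo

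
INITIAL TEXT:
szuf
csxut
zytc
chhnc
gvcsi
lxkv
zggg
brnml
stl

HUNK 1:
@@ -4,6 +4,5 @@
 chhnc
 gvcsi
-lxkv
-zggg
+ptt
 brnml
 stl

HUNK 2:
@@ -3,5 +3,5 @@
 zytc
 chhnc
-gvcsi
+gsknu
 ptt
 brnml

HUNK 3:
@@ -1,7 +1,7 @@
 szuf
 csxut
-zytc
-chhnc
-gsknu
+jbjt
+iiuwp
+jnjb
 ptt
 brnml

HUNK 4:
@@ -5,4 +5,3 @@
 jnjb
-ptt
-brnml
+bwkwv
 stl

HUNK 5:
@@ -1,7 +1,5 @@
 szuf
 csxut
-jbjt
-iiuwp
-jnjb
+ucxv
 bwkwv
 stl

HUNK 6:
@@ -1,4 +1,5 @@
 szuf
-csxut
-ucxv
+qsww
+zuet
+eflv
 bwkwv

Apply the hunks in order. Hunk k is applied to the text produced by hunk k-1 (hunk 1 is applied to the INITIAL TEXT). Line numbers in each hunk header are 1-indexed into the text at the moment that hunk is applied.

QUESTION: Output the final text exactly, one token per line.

Answer: szuf
qsww
zuet
eflv
bwkwv
stl

Derivation:
Hunk 1: at line 4 remove [lxkv,zggg] add [ptt] -> 8 lines: szuf csxut zytc chhnc gvcsi ptt brnml stl
Hunk 2: at line 3 remove [gvcsi] add [gsknu] -> 8 lines: szuf csxut zytc chhnc gsknu ptt brnml stl
Hunk 3: at line 1 remove [zytc,chhnc,gsknu] add [jbjt,iiuwp,jnjb] -> 8 lines: szuf csxut jbjt iiuwp jnjb ptt brnml stl
Hunk 4: at line 5 remove [ptt,brnml] add [bwkwv] -> 7 lines: szuf csxut jbjt iiuwp jnjb bwkwv stl
Hunk 5: at line 1 remove [jbjt,iiuwp,jnjb] add [ucxv] -> 5 lines: szuf csxut ucxv bwkwv stl
Hunk 6: at line 1 remove [csxut,ucxv] add [qsww,zuet,eflv] -> 6 lines: szuf qsww zuet eflv bwkwv stl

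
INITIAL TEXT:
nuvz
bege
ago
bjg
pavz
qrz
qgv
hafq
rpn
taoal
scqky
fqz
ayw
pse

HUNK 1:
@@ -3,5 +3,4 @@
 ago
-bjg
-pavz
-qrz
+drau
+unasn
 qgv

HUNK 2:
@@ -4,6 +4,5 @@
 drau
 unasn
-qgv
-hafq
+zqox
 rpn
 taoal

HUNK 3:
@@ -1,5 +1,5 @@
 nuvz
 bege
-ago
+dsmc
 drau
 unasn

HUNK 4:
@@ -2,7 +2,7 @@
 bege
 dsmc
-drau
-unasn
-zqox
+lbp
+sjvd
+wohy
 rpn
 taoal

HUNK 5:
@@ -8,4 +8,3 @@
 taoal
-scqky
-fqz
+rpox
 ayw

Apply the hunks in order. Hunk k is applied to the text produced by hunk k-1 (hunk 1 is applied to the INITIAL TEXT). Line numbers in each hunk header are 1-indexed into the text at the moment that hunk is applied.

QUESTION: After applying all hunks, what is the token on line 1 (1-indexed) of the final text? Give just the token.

Hunk 1: at line 3 remove [bjg,pavz,qrz] add [drau,unasn] -> 13 lines: nuvz bege ago drau unasn qgv hafq rpn taoal scqky fqz ayw pse
Hunk 2: at line 4 remove [qgv,hafq] add [zqox] -> 12 lines: nuvz bege ago drau unasn zqox rpn taoal scqky fqz ayw pse
Hunk 3: at line 1 remove [ago] add [dsmc] -> 12 lines: nuvz bege dsmc drau unasn zqox rpn taoal scqky fqz ayw pse
Hunk 4: at line 2 remove [drau,unasn,zqox] add [lbp,sjvd,wohy] -> 12 lines: nuvz bege dsmc lbp sjvd wohy rpn taoal scqky fqz ayw pse
Hunk 5: at line 8 remove [scqky,fqz] add [rpox] -> 11 lines: nuvz bege dsmc lbp sjvd wohy rpn taoal rpox ayw pse
Final line 1: nuvz

Answer: nuvz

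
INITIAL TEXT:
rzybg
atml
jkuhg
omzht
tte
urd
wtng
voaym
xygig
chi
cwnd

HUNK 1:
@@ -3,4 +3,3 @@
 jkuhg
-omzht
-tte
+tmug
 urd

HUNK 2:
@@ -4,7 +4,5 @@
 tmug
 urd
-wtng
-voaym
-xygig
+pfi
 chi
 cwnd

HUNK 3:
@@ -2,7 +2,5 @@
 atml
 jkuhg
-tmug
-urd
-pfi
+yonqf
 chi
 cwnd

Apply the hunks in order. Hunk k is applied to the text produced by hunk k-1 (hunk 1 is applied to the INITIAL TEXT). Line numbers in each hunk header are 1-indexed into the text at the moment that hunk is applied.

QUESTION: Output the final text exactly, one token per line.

Hunk 1: at line 3 remove [omzht,tte] add [tmug] -> 10 lines: rzybg atml jkuhg tmug urd wtng voaym xygig chi cwnd
Hunk 2: at line 4 remove [wtng,voaym,xygig] add [pfi] -> 8 lines: rzybg atml jkuhg tmug urd pfi chi cwnd
Hunk 3: at line 2 remove [tmug,urd,pfi] add [yonqf] -> 6 lines: rzybg atml jkuhg yonqf chi cwnd

Answer: rzybg
atml
jkuhg
yonqf
chi
cwnd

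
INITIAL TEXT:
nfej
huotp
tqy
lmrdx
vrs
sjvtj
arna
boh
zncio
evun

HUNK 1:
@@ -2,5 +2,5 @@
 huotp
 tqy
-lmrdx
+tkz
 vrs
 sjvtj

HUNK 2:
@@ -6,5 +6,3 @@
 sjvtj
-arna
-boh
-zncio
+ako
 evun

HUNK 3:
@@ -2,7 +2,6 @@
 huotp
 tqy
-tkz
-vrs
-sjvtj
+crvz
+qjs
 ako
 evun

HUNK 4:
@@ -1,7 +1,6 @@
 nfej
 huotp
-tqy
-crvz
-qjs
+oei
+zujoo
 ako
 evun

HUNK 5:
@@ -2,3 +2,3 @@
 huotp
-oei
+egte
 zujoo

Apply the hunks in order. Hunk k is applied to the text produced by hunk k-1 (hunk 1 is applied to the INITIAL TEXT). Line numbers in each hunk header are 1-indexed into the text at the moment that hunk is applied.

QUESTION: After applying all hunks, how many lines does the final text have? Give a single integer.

Answer: 6

Derivation:
Hunk 1: at line 2 remove [lmrdx] add [tkz] -> 10 lines: nfej huotp tqy tkz vrs sjvtj arna boh zncio evun
Hunk 2: at line 6 remove [arna,boh,zncio] add [ako] -> 8 lines: nfej huotp tqy tkz vrs sjvtj ako evun
Hunk 3: at line 2 remove [tkz,vrs,sjvtj] add [crvz,qjs] -> 7 lines: nfej huotp tqy crvz qjs ako evun
Hunk 4: at line 1 remove [tqy,crvz,qjs] add [oei,zujoo] -> 6 lines: nfej huotp oei zujoo ako evun
Hunk 5: at line 2 remove [oei] add [egte] -> 6 lines: nfej huotp egte zujoo ako evun
Final line count: 6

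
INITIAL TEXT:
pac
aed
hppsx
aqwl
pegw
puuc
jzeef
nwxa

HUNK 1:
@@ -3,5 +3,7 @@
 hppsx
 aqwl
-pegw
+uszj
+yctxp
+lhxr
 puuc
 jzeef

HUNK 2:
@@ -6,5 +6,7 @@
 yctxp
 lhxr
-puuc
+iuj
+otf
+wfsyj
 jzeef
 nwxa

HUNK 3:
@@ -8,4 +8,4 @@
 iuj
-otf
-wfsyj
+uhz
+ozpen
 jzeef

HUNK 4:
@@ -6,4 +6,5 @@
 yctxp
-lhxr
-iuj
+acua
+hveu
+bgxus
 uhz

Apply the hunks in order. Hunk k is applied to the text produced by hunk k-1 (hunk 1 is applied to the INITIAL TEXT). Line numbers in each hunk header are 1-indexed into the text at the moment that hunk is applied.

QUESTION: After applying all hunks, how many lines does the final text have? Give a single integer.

Hunk 1: at line 3 remove [pegw] add [uszj,yctxp,lhxr] -> 10 lines: pac aed hppsx aqwl uszj yctxp lhxr puuc jzeef nwxa
Hunk 2: at line 6 remove [puuc] add [iuj,otf,wfsyj] -> 12 lines: pac aed hppsx aqwl uszj yctxp lhxr iuj otf wfsyj jzeef nwxa
Hunk 3: at line 8 remove [otf,wfsyj] add [uhz,ozpen] -> 12 lines: pac aed hppsx aqwl uszj yctxp lhxr iuj uhz ozpen jzeef nwxa
Hunk 4: at line 6 remove [lhxr,iuj] add [acua,hveu,bgxus] -> 13 lines: pac aed hppsx aqwl uszj yctxp acua hveu bgxus uhz ozpen jzeef nwxa
Final line count: 13

Answer: 13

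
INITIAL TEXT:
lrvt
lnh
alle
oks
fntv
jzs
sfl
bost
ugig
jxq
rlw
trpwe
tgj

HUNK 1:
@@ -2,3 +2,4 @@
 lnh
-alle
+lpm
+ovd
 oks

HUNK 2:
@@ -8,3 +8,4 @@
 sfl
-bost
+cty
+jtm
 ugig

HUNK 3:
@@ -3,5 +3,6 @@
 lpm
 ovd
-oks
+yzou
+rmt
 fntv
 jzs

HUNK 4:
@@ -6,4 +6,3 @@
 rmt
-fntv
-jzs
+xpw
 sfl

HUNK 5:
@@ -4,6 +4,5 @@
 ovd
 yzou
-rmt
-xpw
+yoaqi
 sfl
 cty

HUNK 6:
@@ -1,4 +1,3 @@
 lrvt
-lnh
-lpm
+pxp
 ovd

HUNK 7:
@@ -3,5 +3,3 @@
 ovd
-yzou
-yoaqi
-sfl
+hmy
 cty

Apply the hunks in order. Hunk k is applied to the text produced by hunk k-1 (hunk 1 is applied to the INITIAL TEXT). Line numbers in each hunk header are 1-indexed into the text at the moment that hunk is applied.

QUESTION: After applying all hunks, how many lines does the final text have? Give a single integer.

Hunk 1: at line 2 remove [alle] add [lpm,ovd] -> 14 lines: lrvt lnh lpm ovd oks fntv jzs sfl bost ugig jxq rlw trpwe tgj
Hunk 2: at line 8 remove [bost] add [cty,jtm] -> 15 lines: lrvt lnh lpm ovd oks fntv jzs sfl cty jtm ugig jxq rlw trpwe tgj
Hunk 3: at line 3 remove [oks] add [yzou,rmt] -> 16 lines: lrvt lnh lpm ovd yzou rmt fntv jzs sfl cty jtm ugig jxq rlw trpwe tgj
Hunk 4: at line 6 remove [fntv,jzs] add [xpw] -> 15 lines: lrvt lnh lpm ovd yzou rmt xpw sfl cty jtm ugig jxq rlw trpwe tgj
Hunk 5: at line 4 remove [rmt,xpw] add [yoaqi] -> 14 lines: lrvt lnh lpm ovd yzou yoaqi sfl cty jtm ugig jxq rlw trpwe tgj
Hunk 6: at line 1 remove [lnh,lpm] add [pxp] -> 13 lines: lrvt pxp ovd yzou yoaqi sfl cty jtm ugig jxq rlw trpwe tgj
Hunk 7: at line 3 remove [yzou,yoaqi,sfl] add [hmy] -> 11 lines: lrvt pxp ovd hmy cty jtm ugig jxq rlw trpwe tgj
Final line count: 11

Answer: 11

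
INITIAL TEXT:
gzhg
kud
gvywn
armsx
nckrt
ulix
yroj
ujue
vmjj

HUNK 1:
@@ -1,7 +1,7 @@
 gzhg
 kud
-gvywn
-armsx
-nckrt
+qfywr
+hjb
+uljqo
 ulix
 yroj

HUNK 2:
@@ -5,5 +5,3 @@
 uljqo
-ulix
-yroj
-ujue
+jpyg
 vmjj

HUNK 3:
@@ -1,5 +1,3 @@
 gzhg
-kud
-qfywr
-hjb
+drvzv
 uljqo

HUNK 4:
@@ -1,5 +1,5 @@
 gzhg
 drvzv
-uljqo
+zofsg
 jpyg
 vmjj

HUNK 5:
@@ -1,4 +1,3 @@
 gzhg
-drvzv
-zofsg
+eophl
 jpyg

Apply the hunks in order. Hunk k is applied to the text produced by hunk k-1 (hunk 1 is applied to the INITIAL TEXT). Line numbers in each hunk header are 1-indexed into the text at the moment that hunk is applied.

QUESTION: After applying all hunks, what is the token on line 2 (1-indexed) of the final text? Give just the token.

Answer: eophl

Derivation:
Hunk 1: at line 1 remove [gvywn,armsx,nckrt] add [qfywr,hjb,uljqo] -> 9 lines: gzhg kud qfywr hjb uljqo ulix yroj ujue vmjj
Hunk 2: at line 5 remove [ulix,yroj,ujue] add [jpyg] -> 7 lines: gzhg kud qfywr hjb uljqo jpyg vmjj
Hunk 3: at line 1 remove [kud,qfywr,hjb] add [drvzv] -> 5 lines: gzhg drvzv uljqo jpyg vmjj
Hunk 4: at line 1 remove [uljqo] add [zofsg] -> 5 lines: gzhg drvzv zofsg jpyg vmjj
Hunk 5: at line 1 remove [drvzv,zofsg] add [eophl] -> 4 lines: gzhg eophl jpyg vmjj
Final line 2: eophl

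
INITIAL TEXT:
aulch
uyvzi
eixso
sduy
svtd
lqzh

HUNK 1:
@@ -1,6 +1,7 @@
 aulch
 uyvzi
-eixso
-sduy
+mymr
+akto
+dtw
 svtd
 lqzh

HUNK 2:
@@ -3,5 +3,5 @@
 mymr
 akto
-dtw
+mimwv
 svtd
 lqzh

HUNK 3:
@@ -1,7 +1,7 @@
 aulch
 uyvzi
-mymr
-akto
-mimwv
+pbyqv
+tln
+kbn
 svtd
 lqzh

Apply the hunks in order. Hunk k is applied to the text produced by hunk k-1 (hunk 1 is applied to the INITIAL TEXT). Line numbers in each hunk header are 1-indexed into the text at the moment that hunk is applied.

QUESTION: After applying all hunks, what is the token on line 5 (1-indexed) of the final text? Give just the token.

Answer: kbn

Derivation:
Hunk 1: at line 1 remove [eixso,sduy] add [mymr,akto,dtw] -> 7 lines: aulch uyvzi mymr akto dtw svtd lqzh
Hunk 2: at line 3 remove [dtw] add [mimwv] -> 7 lines: aulch uyvzi mymr akto mimwv svtd lqzh
Hunk 3: at line 1 remove [mymr,akto,mimwv] add [pbyqv,tln,kbn] -> 7 lines: aulch uyvzi pbyqv tln kbn svtd lqzh
Final line 5: kbn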